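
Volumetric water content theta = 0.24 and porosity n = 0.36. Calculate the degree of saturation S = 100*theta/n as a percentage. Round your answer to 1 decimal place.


Step 1: S = 100 * theta_v / n
Step 2: S = 100 * 0.24 / 0.36
Step 3: S = 66.7%

66.7


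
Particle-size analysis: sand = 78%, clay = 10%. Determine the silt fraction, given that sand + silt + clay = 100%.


Step 1: sand + silt + clay = 100%
Step 2: silt = 100 - sand - clay
Step 3: silt = 100 - 78 - 10
Step 4: silt = 12%

12


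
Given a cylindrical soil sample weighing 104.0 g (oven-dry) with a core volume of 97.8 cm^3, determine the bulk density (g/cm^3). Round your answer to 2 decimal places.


Step 1: Identify the formula: BD = dry mass / volume
Step 2: Substitute values: BD = 104.0 / 97.8
Step 3: BD = 1.06 g/cm^3

1.06


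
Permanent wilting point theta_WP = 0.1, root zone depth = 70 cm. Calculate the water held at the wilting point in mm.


Step 1: Water (mm) = theta_WP * depth * 10
Step 2: Water = 0.1 * 70 * 10
Step 3: Water = 70.0 mm

70.0


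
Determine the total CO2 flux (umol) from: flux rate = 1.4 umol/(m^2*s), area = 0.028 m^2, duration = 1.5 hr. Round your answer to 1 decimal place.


Step 1: Convert time to seconds: 1.5 hr * 3600 = 5400.0 s
Step 2: Total = flux * area * time_s
Step 3: Total = 1.4 * 0.028 * 5400.0
Step 4: Total = 211.7 umol

211.7


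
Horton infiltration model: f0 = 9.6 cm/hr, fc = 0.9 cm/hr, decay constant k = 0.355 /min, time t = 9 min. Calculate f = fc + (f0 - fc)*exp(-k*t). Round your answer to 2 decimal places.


Step 1: f = fc + (f0 - fc) * exp(-k * t)
Step 2: exp(-0.355 * 9) = 0.040967
Step 3: f = 0.9 + (9.6 - 0.9) * 0.040967
Step 4: f = 0.9 + 8.7 * 0.040967
Step 5: f = 1.26 cm/hr

1.26


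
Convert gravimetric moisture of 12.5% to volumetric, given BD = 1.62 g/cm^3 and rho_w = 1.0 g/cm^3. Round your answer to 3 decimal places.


Step 1: theta = (w / 100) * BD / rho_w
Step 2: theta = (12.5 / 100) * 1.62 / 1.0
Step 3: theta = 0.125 * 1.62
Step 4: theta = 0.203

0.203


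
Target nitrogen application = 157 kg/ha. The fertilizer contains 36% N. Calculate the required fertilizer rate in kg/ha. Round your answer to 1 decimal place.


Step 1: Fertilizer rate = target N / (N content / 100)
Step 2: Rate = 157 / (36 / 100)
Step 3: Rate = 157 / 0.36
Step 4: Rate = 436.1 kg/ha

436.1


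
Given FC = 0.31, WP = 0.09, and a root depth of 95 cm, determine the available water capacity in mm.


Step 1: Available water = (FC - WP) * depth * 10
Step 2: AW = (0.31 - 0.09) * 95 * 10
Step 3: AW = 0.22 * 95 * 10
Step 4: AW = 209.0 mm

209.0


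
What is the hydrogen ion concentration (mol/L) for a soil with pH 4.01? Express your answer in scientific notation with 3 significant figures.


Step 1: [H+] = 10^(-pH)
Step 2: [H+] = 10^(-4.01)
Step 3: [H+] = 9.77e-05 mol/L

9.77e-05


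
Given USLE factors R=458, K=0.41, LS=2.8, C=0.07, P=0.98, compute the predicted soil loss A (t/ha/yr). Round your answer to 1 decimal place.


Step 1: A = R * K * LS * C * P
Step 2: R * K = 458 * 0.41 = 187.78
Step 3: (R*K) * LS = 187.78 * 2.8 = 525.784
Step 4: * C * P = 525.784 * 0.07 * 0.98 = 36.1
Step 5: A = 36.1 t/(ha*yr)

36.1


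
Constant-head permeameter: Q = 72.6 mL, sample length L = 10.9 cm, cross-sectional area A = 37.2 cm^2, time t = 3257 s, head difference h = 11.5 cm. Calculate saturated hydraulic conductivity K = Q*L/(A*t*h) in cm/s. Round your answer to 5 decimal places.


Step 1: K = Q * L / (A * t * h)
Step 2: Numerator = 72.6 * 10.9 = 791.34
Step 3: Denominator = 37.2 * 3257 * 11.5 = 1393344.6
Step 4: K = 791.34 / 1393344.6 = 0.00057 cm/s

0.00057


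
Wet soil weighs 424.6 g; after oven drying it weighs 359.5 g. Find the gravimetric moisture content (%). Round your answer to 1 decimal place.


Step 1: Water mass = wet - dry = 424.6 - 359.5 = 65.1 g
Step 2: w = 100 * water mass / dry mass
Step 3: w = 100 * 65.1 / 359.5 = 18.1%

18.1


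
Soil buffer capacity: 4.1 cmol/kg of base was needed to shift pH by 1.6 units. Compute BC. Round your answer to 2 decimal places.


Step 1: BC = change in base / change in pH
Step 2: BC = 4.1 / 1.6
Step 3: BC = 2.56 cmol/(kg*pH unit)

2.56


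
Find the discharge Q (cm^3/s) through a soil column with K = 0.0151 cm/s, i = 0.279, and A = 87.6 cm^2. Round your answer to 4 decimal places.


Step 1: Apply Darcy's law: Q = K * i * A
Step 2: Q = 0.0151 * 0.279 * 87.6
Step 3: Q = 0.3691 cm^3/s

0.3691


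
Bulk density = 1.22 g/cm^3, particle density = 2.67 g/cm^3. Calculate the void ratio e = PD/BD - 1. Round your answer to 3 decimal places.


Step 1: e = PD / BD - 1
Step 2: e = 2.67 / 1.22 - 1
Step 3: e = 2.18852 - 1
Step 4: e = 1.189

1.189


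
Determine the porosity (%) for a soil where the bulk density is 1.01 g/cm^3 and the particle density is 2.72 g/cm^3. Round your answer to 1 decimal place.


Step 1: Formula: n = 100 * (1 - BD / PD)
Step 2: n = 100 * (1 - 1.01 / 2.72)
Step 3: n = 100 * (1 - 0.37132)
Step 4: n = 62.9%

62.9


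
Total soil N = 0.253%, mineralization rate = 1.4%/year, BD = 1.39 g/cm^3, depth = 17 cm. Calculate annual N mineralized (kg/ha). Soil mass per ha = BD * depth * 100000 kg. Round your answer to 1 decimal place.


Step 1: Soil mass per ha = BD * depth * 100000 = 1.39 * 17 * 100000 = 2363000 kg
Step 2: Total N pool = soil mass * N%/100 = 2363000 * 0.253/100 = 5978.39 kg/ha
Step 3: N mineralized = N pool * rate%/100 = 5978.39 * 1.4/100 = 83.7 kg/ha/yr

83.7


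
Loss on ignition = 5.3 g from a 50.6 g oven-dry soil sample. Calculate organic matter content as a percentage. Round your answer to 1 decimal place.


Step 1: OM% = 100 * LOI / sample mass
Step 2: OM = 100 * 5.3 / 50.6
Step 3: OM = 10.5%

10.5


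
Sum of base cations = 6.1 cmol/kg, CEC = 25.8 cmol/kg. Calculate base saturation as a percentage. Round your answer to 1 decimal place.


Step 1: BS = 100 * (sum of bases) / CEC
Step 2: BS = 100 * 6.1 / 25.8
Step 3: BS = 23.6%

23.6


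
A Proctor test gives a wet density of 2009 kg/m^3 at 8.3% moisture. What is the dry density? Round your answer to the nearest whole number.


Step 1: Dry density = wet density / (1 + w/100)
Step 2: Dry density = 2009 / (1 + 8.3/100)
Step 3: Dry density = 2009 / 1.083
Step 4: Dry density = 1855 kg/m^3

1855


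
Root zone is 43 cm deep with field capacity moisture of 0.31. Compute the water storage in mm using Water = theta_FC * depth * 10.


Step 1: Water (mm) = theta_FC * depth (cm) * 10
Step 2: Water = 0.31 * 43 * 10
Step 3: Water = 133.3 mm

133.3


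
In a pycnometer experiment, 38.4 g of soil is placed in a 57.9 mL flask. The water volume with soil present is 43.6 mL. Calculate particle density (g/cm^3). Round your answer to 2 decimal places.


Step 1: Volume of solids = flask volume - water volume with soil
Step 2: V_solids = 57.9 - 43.6 = 14.3 mL
Step 3: Particle density = mass / V_solids = 38.4 / 14.3 = 2.69 g/cm^3

2.69


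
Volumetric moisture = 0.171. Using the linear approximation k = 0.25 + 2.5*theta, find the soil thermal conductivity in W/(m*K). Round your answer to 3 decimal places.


Step 1: k = 0.25 + 2.5 * theta
Step 2: k = 0.25 + 2.5 * 0.171
Step 3: k = 0.25 + 0.428
Step 4: k = 0.678 W/(m*K)

0.678


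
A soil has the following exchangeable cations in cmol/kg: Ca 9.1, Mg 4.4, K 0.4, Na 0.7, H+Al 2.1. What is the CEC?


Step 1: CEC = Ca + Mg + K + Na + (H+Al)
Step 2: CEC = 9.1 + 4.4 + 0.4 + 0.7 + 2.1
Step 3: CEC = 16.7 cmol/kg

16.7


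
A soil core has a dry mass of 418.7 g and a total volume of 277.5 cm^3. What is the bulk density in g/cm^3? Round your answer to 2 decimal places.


Step 1: Identify the formula: BD = dry mass / volume
Step 2: Substitute values: BD = 418.7 / 277.5
Step 3: BD = 1.51 g/cm^3

1.51


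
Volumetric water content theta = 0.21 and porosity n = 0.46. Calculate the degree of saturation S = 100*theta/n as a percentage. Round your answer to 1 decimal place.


Step 1: S = 100 * theta_v / n
Step 2: S = 100 * 0.21 / 0.46
Step 3: S = 45.7%

45.7


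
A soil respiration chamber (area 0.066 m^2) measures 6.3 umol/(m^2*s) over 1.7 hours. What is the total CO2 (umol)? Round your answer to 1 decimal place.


Step 1: Convert time to seconds: 1.7 hr * 3600 = 6120.0 s
Step 2: Total = flux * area * time_s
Step 3: Total = 6.3 * 0.066 * 6120.0
Step 4: Total = 2544.7 umol

2544.7


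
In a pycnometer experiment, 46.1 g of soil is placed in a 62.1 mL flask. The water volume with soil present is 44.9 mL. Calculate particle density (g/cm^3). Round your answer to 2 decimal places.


Step 1: Volume of solids = flask volume - water volume with soil
Step 2: V_solids = 62.1 - 44.9 = 17.2 mL
Step 3: Particle density = mass / V_solids = 46.1 / 17.2 = 2.68 g/cm^3

2.68


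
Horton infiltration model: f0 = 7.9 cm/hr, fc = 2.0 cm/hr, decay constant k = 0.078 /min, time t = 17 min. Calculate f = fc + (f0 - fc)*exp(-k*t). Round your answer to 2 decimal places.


Step 1: f = fc + (f0 - fc) * exp(-k * t)
Step 2: exp(-0.078 * 17) = 0.265537
Step 3: f = 2.0 + (7.9 - 2.0) * 0.265537
Step 4: f = 2.0 + 5.9 * 0.265537
Step 5: f = 3.57 cm/hr

3.57


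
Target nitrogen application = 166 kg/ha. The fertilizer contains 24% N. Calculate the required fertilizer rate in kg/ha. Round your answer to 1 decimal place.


Step 1: Fertilizer rate = target N / (N content / 100)
Step 2: Rate = 166 / (24 / 100)
Step 3: Rate = 166 / 0.24
Step 4: Rate = 691.7 kg/ha

691.7


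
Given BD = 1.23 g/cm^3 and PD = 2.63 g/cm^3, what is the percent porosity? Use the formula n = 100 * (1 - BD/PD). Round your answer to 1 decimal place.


Step 1: Formula: n = 100 * (1 - BD / PD)
Step 2: n = 100 * (1 - 1.23 / 2.63)
Step 3: n = 100 * (1 - 0.46768)
Step 4: n = 53.2%

53.2


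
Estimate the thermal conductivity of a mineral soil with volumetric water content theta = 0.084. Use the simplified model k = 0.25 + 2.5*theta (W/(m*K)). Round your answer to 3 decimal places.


Step 1: k = 0.25 + 2.5 * theta
Step 2: k = 0.25 + 2.5 * 0.084
Step 3: k = 0.25 + 0.21
Step 4: k = 0.46 W/(m*K)

0.46


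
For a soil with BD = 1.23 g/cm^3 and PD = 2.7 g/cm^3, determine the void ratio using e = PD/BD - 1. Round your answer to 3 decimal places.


Step 1: e = PD / BD - 1
Step 2: e = 2.7 / 1.23 - 1
Step 3: e = 2.19512 - 1
Step 4: e = 1.195

1.195


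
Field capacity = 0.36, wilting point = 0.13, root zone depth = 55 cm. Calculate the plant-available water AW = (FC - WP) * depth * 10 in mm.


Step 1: Available water = (FC - WP) * depth * 10
Step 2: AW = (0.36 - 0.13) * 55 * 10
Step 3: AW = 0.23 * 55 * 10
Step 4: AW = 126.5 mm

126.5


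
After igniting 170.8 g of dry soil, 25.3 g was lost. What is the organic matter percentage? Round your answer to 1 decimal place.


Step 1: OM% = 100 * LOI / sample mass
Step 2: OM = 100 * 25.3 / 170.8
Step 3: OM = 14.8%

14.8


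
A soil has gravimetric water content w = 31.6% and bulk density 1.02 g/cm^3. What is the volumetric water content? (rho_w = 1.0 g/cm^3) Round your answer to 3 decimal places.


Step 1: theta = (w / 100) * BD / rho_w
Step 2: theta = (31.6 / 100) * 1.02 / 1.0
Step 3: theta = 0.316 * 1.02
Step 4: theta = 0.322

0.322


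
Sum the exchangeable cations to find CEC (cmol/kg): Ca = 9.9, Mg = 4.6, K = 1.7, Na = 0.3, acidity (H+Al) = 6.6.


Step 1: CEC = Ca + Mg + K + Na + (H+Al)
Step 2: CEC = 9.9 + 4.6 + 1.7 + 0.3 + 6.6
Step 3: CEC = 23.1 cmol/kg

23.1


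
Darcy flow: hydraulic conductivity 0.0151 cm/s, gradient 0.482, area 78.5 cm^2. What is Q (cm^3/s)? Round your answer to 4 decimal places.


Step 1: Apply Darcy's law: Q = K * i * A
Step 2: Q = 0.0151 * 0.482 * 78.5
Step 3: Q = 0.5713 cm^3/s

0.5713


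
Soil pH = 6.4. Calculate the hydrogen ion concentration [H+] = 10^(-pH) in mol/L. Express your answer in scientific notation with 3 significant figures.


Step 1: [H+] = 10^(-pH)
Step 2: [H+] = 10^(-6.4)
Step 3: [H+] = 3.98e-07 mol/L

3.98e-07


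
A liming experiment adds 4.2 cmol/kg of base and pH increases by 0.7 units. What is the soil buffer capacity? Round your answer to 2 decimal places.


Step 1: BC = change in base / change in pH
Step 2: BC = 4.2 / 0.7
Step 3: BC = 6.0 cmol/(kg*pH unit)

6.0


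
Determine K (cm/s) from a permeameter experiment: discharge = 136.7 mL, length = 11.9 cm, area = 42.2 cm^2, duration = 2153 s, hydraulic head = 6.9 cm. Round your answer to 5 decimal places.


Step 1: K = Q * L / (A * t * h)
Step 2: Numerator = 136.7 * 11.9 = 1626.73
Step 3: Denominator = 42.2 * 2153 * 6.9 = 626910.54
Step 4: K = 1626.73 / 626910.54 = 0.00259 cm/s

0.00259


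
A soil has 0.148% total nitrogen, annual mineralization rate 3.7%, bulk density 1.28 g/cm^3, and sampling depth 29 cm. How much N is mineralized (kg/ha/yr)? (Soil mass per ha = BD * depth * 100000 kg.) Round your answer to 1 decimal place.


Step 1: Soil mass per ha = BD * depth * 100000 = 1.28 * 29 * 100000 = 3712000 kg
Step 2: Total N pool = soil mass * N%/100 = 3712000 * 0.148/100 = 5493.76 kg/ha
Step 3: N mineralized = N pool * rate%/100 = 5493.76 * 3.7/100 = 203.3 kg/ha/yr

203.3


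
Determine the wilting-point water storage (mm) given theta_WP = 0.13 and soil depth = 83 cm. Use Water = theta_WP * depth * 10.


Step 1: Water (mm) = theta_WP * depth * 10
Step 2: Water = 0.13 * 83 * 10
Step 3: Water = 107.9 mm

107.9


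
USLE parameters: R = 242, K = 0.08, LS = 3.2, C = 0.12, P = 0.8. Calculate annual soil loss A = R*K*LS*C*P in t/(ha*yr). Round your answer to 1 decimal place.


Step 1: A = R * K * LS * C * P
Step 2: R * K = 242 * 0.08 = 19.36
Step 3: (R*K) * LS = 19.36 * 3.2 = 61.952
Step 4: * C * P = 61.952 * 0.12 * 0.8 = 5.9
Step 5: A = 5.9 t/(ha*yr)

5.9


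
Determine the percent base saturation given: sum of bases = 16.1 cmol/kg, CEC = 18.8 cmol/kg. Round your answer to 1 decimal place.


Step 1: BS = 100 * (sum of bases) / CEC
Step 2: BS = 100 * 16.1 / 18.8
Step 3: BS = 85.6%

85.6


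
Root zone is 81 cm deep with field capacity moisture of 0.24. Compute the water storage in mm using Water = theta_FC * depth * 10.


Step 1: Water (mm) = theta_FC * depth (cm) * 10
Step 2: Water = 0.24 * 81 * 10
Step 3: Water = 194.4 mm

194.4


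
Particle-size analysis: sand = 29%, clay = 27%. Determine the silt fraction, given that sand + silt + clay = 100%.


Step 1: sand + silt + clay = 100%
Step 2: silt = 100 - sand - clay
Step 3: silt = 100 - 29 - 27
Step 4: silt = 44%

44


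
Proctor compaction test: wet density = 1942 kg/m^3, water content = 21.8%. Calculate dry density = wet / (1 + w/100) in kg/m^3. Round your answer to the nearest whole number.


Step 1: Dry density = wet density / (1 + w/100)
Step 2: Dry density = 1942 / (1 + 21.8/100)
Step 3: Dry density = 1942 / 1.218
Step 4: Dry density = 1594 kg/m^3

1594


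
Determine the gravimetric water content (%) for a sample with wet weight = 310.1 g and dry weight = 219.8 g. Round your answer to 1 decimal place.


Step 1: Water mass = wet - dry = 310.1 - 219.8 = 90.3 g
Step 2: w = 100 * water mass / dry mass
Step 3: w = 100 * 90.3 / 219.8 = 41.1%

41.1


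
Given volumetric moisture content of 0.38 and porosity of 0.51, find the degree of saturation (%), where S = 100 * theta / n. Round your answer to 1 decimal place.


Step 1: S = 100 * theta_v / n
Step 2: S = 100 * 0.38 / 0.51
Step 3: S = 74.5%

74.5


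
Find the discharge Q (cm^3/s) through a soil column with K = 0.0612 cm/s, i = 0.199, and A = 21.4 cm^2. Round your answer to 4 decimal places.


Step 1: Apply Darcy's law: Q = K * i * A
Step 2: Q = 0.0612 * 0.199 * 21.4
Step 3: Q = 0.2606 cm^3/s

0.2606


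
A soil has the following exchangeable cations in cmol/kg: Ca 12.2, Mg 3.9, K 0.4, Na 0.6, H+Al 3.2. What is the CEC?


Step 1: CEC = Ca + Mg + K + Na + (H+Al)
Step 2: CEC = 12.2 + 3.9 + 0.4 + 0.6 + 3.2
Step 3: CEC = 20.3 cmol/kg

20.3


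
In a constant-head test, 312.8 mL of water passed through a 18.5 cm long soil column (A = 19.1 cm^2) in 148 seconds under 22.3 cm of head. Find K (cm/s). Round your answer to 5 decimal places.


Step 1: K = Q * L / (A * t * h)
Step 2: Numerator = 312.8 * 18.5 = 5786.8
Step 3: Denominator = 19.1 * 148 * 22.3 = 63037.64
Step 4: K = 5786.8 / 63037.64 = 0.0918 cm/s

0.0918


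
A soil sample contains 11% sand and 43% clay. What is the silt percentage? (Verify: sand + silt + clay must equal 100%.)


Step 1: sand + silt + clay = 100%
Step 2: silt = 100 - sand - clay
Step 3: silt = 100 - 11 - 43
Step 4: silt = 46%

46


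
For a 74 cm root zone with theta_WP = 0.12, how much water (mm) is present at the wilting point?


Step 1: Water (mm) = theta_WP * depth * 10
Step 2: Water = 0.12 * 74 * 10
Step 3: Water = 88.8 mm

88.8


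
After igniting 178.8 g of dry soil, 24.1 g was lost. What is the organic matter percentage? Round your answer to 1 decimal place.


Step 1: OM% = 100 * LOI / sample mass
Step 2: OM = 100 * 24.1 / 178.8
Step 3: OM = 13.5%

13.5


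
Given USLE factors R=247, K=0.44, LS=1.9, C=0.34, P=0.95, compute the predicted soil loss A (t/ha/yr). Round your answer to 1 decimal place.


Step 1: A = R * K * LS * C * P
Step 2: R * K = 247 * 0.44 = 108.68
Step 3: (R*K) * LS = 108.68 * 1.9 = 206.492
Step 4: * C * P = 206.492 * 0.34 * 0.95 = 66.7
Step 5: A = 66.7 t/(ha*yr)

66.7


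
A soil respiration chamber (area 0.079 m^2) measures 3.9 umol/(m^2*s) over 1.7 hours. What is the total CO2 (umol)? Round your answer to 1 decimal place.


Step 1: Convert time to seconds: 1.7 hr * 3600 = 6120.0 s
Step 2: Total = flux * area * time_s
Step 3: Total = 3.9 * 0.079 * 6120.0
Step 4: Total = 1885.6 umol

1885.6


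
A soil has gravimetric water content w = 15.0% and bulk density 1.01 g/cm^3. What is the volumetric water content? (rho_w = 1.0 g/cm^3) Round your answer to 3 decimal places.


Step 1: theta = (w / 100) * BD / rho_w
Step 2: theta = (15.0 / 100) * 1.01 / 1.0
Step 3: theta = 0.15 * 1.01
Step 4: theta = 0.152

0.152


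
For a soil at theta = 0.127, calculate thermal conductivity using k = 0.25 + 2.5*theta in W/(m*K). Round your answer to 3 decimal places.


Step 1: k = 0.25 + 2.5 * theta
Step 2: k = 0.25 + 2.5 * 0.127
Step 3: k = 0.25 + 0.318
Step 4: k = 0.568 W/(m*K)

0.568


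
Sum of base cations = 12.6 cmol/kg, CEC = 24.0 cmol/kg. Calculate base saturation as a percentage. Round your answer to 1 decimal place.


Step 1: BS = 100 * (sum of bases) / CEC
Step 2: BS = 100 * 12.6 / 24.0
Step 3: BS = 52.5%

52.5


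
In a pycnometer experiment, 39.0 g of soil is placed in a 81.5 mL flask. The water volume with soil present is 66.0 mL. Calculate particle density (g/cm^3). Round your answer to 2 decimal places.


Step 1: Volume of solids = flask volume - water volume with soil
Step 2: V_solids = 81.5 - 66.0 = 15.5 mL
Step 3: Particle density = mass / V_solids = 39.0 / 15.5 = 2.52 g/cm^3

2.52


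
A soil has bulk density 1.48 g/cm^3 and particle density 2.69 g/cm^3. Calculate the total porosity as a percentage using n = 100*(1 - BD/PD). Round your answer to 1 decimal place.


Step 1: Formula: n = 100 * (1 - BD / PD)
Step 2: n = 100 * (1 - 1.48 / 2.69)
Step 3: n = 100 * (1 - 0.55019)
Step 4: n = 45.0%

45.0


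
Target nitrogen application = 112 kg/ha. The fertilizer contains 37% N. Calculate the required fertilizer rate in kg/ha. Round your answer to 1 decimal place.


Step 1: Fertilizer rate = target N / (N content / 100)
Step 2: Rate = 112 / (37 / 100)
Step 3: Rate = 112 / 0.37
Step 4: Rate = 302.7 kg/ha

302.7


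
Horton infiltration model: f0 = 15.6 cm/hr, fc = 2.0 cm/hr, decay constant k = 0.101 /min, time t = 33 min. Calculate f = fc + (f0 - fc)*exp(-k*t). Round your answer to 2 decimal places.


Step 1: f = fc + (f0 - fc) * exp(-k * t)
Step 2: exp(-0.101 * 33) = 0.035686
Step 3: f = 2.0 + (15.6 - 2.0) * 0.035686
Step 4: f = 2.0 + 13.6 * 0.035686
Step 5: f = 2.49 cm/hr

2.49


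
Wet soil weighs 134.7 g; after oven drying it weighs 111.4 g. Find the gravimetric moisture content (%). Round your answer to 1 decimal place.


Step 1: Water mass = wet - dry = 134.7 - 111.4 = 23.3 g
Step 2: w = 100 * water mass / dry mass
Step 3: w = 100 * 23.3 / 111.4 = 20.9%

20.9


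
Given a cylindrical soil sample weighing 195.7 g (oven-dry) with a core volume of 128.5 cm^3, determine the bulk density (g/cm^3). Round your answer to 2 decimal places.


Step 1: Identify the formula: BD = dry mass / volume
Step 2: Substitute values: BD = 195.7 / 128.5
Step 3: BD = 1.52 g/cm^3

1.52


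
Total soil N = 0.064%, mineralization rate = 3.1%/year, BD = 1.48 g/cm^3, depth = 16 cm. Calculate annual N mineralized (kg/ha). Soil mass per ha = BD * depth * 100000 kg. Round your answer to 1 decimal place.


Step 1: Soil mass per ha = BD * depth * 100000 = 1.48 * 16 * 100000 = 2368000 kg
Step 2: Total N pool = soil mass * N%/100 = 2368000 * 0.064/100 = 1515.52 kg/ha
Step 3: N mineralized = N pool * rate%/100 = 1515.52 * 3.1/100 = 47.0 kg/ha/yr

47.0


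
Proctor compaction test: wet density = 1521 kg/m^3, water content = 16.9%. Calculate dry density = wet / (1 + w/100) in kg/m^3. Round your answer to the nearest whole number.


Step 1: Dry density = wet density / (1 + w/100)
Step 2: Dry density = 1521 / (1 + 16.9/100)
Step 3: Dry density = 1521 / 1.169
Step 4: Dry density = 1301 kg/m^3

1301


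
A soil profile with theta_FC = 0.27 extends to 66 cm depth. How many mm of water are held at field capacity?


Step 1: Water (mm) = theta_FC * depth (cm) * 10
Step 2: Water = 0.27 * 66 * 10
Step 3: Water = 178.2 mm

178.2


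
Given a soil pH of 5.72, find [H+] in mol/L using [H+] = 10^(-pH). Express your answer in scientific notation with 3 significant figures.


Step 1: [H+] = 10^(-pH)
Step 2: [H+] = 10^(-5.72)
Step 3: [H+] = 1.91e-06 mol/L

1.91e-06


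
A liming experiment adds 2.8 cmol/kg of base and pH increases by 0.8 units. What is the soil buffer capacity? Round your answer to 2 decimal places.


Step 1: BC = change in base / change in pH
Step 2: BC = 2.8 / 0.8
Step 3: BC = 3.5 cmol/(kg*pH unit)

3.5


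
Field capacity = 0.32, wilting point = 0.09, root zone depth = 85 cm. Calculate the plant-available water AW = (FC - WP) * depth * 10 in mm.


Step 1: Available water = (FC - WP) * depth * 10
Step 2: AW = (0.32 - 0.09) * 85 * 10
Step 3: AW = 0.23 * 85 * 10
Step 4: AW = 195.5 mm

195.5


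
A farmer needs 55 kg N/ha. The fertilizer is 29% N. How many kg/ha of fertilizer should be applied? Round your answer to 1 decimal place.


Step 1: Fertilizer rate = target N / (N content / 100)
Step 2: Rate = 55 / (29 / 100)
Step 3: Rate = 55 / 0.29
Step 4: Rate = 189.7 kg/ha

189.7


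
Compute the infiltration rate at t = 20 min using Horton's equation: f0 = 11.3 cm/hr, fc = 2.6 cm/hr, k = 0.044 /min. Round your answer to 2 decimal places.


Step 1: f = fc + (f0 - fc) * exp(-k * t)
Step 2: exp(-0.044 * 20) = 0.414783
Step 3: f = 2.6 + (11.3 - 2.6) * 0.414783
Step 4: f = 2.6 + 8.7 * 0.414783
Step 5: f = 6.21 cm/hr

6.21


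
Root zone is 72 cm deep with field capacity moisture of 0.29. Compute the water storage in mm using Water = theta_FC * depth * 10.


Step 1: Water (mm) = theta_FC * depth (cm) * 10
Step 2: Water = 0.29 * 72 * 10
Step 3: Water = 208.8 mm

208.8


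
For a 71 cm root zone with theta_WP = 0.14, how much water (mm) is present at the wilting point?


Step 1: Water (mm) = theta_WP * depth * 10
Step 2: Water = 0.14 * 71 * 10
Step 3: Water = 99.4 mm

99.4


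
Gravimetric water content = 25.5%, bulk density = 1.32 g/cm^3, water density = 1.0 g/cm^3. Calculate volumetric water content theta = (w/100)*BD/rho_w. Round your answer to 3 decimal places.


Step 1: theta = (w / 100) * BD / rho_w
Step 2: theta = (25.5 / 100) * 1.32 / 1.0
Step 3: theta = 0.255 * 1.32
Step 4: theta = 0.337

0.337


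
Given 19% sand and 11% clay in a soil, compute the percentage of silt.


Step 1: sand + silt + clay = 100%
Step 2: silt = 100 - sand - clay
Step 3: silt = 100 - 19 - 11
Step 4: silt = 70%

70


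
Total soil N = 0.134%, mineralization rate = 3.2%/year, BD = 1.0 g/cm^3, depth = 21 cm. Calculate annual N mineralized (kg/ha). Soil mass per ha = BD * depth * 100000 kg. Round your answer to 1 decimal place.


Step 1: Soil mass per ha = BD * depth * 100000 = 1.0 * 21 * 100000 = 2100000 kg
Step 2: Total N pool = soil mass * N%/100 = 2100000 * 0.134/100 = 2814.0 kg/ha
Step 3: N mineralized = N pool * rate%/100 = 2814.0 * 3.2/100 = 90.0 kg/ha/yr

90.0


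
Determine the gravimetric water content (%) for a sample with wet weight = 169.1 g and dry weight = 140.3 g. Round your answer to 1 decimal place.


Step 1: Water mass = wet - dry = 169.1 - 140.3 = 28.8 g
Step 2: w = 100 * water mass / dry mass
Step 3: w = 100 * 28.8 / 140.3 = 20.5%

20.5


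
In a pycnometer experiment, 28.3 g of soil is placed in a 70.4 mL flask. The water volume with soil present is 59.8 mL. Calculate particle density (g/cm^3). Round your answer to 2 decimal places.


Step 1: Volume of solids = flask volume - water volume with soil
Step 2: V_solids = 70.4 - 59.8 = 10.6 mL
Step 3: Particle density = mass / V_solids = 28.3 / 10.6 = 2.67 g/cm^3

2.67


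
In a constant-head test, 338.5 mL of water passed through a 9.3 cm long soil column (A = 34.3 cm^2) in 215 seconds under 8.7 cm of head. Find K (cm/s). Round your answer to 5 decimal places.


Step 1: K = Q * L / (A * t * h)
Step 2: Numerator = 338.5 * 9.3 = 3148.05
Step 3: Denominator = 34.3 * 215 * 8.7 = 64158.15
Step 4: K = 3148.05 / 64158.15 = 0.04907 cm/s

0.04907


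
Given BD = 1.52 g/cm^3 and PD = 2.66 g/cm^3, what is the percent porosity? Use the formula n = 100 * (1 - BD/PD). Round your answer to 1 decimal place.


Step 1: Formula: n = 100 * (1 - BD / PD)
Step 2: n = 100 * (1 - 1.52 / 2.66)
Step 3: n = 100 * (1 - 0.57143)
Step 4: n = 42.9%

42.9


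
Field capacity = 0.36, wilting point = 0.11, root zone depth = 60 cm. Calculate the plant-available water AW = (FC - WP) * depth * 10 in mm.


Step 1: Available water = (FC - WP) * depth * 10
Step 2: AW = (0.36 - 0.11) * 60 * 10
Step 3: AW = 0.25 * 60 * 10
Step 4: AW = 150.0 mm

150.0


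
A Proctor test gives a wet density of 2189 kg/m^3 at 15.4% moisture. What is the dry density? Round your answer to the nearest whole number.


Step 1: Dry density = wet density / (1 + w/100)
Step 2: Dry density = 2189 / (1 + 15.4/100)
Step 3: Dry density = 2189 / 1.154
Step 4: Dry density = 1897 kg/m^3

1897


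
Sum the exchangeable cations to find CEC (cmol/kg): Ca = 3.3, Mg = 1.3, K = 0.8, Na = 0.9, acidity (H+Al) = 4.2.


Step 1: CEC = Ca + Mg + K + Na + (H+Al)
Step 2: CEC = 3.3 + 1.3 + 0.8 + 0.9 + 4.2
Step 3: CEC = 10.5 cmol/kg

10.5


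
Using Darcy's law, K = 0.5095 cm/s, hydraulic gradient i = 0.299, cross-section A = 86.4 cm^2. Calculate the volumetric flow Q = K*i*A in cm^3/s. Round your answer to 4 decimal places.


Step 1: Apply Darcy's law: Q = K * i * A
Step 2: Q = 0.5095 * 0.299 * 86.4
Step 3: Q = 13.1622 cm^3/s

13.1622


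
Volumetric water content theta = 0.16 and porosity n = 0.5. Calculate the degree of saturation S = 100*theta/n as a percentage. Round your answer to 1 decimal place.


Step 1: S = 100 * theta_v / n
Step 2: S = 100 * 0.16 / 0.5
Step 3: S = 32.0%

32.0


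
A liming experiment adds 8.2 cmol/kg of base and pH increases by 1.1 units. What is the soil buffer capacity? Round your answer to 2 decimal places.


Step 1: BC = change in base / change in pH
Step 2: BC = 8.2 / 1.1
Step 3: BC = 7.45 cmol/(kg*pH unit)

7.45


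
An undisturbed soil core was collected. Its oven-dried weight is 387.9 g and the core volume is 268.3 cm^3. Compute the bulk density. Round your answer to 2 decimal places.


Step 1: Identify the formula: BD = dry mass / volume
Step 2: Substitute values: BD = 387.9 / 268.3
Step 3: BD = 1.45 g/cm^3

1.45


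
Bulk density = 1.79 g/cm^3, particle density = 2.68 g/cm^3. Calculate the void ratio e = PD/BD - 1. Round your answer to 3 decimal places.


Step 1: e = PD / BD - 1
Step 2: e = 2.68 / 1.79 - 1
Step 3: e = 1.49721 - 1
Step 4: e = 0.497

0.497


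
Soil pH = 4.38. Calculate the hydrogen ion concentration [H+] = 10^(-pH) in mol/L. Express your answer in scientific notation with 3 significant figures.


Step 1: [H+] = 10^(-pH)
Step 2: [H+] = 10^(-4.38)
Step 3: [H+] = 4.17e-05 mol/L

4.17e-05


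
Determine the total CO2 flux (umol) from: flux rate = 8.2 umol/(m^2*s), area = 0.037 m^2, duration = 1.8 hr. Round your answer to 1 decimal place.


Step 1: Convert time to seconds: 1.8 hr * 3600 = 6480.0 s
Step 2: Total = flux * area * time_s
Step 3: Total = 8.2 * 0.037 * 6480.0
Step 4: Total = 1966.0 umol

1966.0


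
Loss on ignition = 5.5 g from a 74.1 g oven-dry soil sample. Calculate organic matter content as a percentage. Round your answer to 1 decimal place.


Step 1: OM% = 100 * LOI / sample mass
Step 2: OM = 100 * 5.5 / 74.1
Step 3: OM = 7.4%

7.4


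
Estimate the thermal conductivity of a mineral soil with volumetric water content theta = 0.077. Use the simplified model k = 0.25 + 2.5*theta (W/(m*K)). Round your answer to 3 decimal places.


Step 1: k = 0.25 + 2.5 * theta
Step 2: k = 0.25 + 2.5 * 0.077
Step 3: k = 0.25 + 0.193
Step 4: k = 0.443 W/(m*K)

0.443


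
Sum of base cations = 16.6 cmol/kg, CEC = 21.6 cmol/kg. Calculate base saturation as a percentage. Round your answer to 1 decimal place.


Step 1: BS = 100 * (sum of bases) / CEC
Step 2: BS = 100 * 16.6 / 21.6
Step 3: BS = 76.9%

76.9


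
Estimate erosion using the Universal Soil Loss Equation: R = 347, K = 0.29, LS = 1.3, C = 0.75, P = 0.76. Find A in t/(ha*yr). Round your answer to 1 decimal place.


Step 1: A = R * K * LS * C * P
Step 2: R * K = 347 * 0.29 = 100.63
Step 3: (R*K) * LS = 100.63 * 1.3 = 130.819
Step 4: * C * P = 130.819 * 0.75 * 0.76 = 74.6
Step 5: A = 74.6 t/(ha*yr)

74.6


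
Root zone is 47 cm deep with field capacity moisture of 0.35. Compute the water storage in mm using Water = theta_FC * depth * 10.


Step 1: Water (mm) = theta_FC * depth (cm) * 10
Step 2: Water = 0.35 * 47 * 10
Step 3: Water = 164.5 mm

164.5


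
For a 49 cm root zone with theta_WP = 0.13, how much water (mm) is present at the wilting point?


Step 1: Water (mm) = theta_WP * depth * 10
Step 2: Water = 0.13 * 49 * 10
Step 3: Water = 63.7 mm

63.7


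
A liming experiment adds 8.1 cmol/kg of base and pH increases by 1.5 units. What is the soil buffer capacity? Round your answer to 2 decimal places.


Step 1: BC = change in base / change in pH
Step 2: BC = 8.1 / 1.5
Step 3: BC = 5.4 cmol/(kg*pH unit)

5.4


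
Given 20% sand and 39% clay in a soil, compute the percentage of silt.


Step 1: sand + silt + clay = 100%
Step 2: silt = 100 - sand - clay
Step 3: silt = 100 - 20 - 39
Step 4: silt = 41%

41


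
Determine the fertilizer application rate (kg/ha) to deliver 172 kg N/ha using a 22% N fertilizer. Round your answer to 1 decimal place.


Step 1: Fertilizer rate = target N / (N content / 100)
Step 2: Rate = 172 / (22 / 100)
Step 3: Rate = 172 / 0.22
Step 4: Rate = 781.8 kg/ha

781.8


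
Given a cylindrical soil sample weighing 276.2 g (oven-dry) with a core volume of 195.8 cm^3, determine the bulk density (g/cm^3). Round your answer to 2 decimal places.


Step 1: Identify the formula: BD = dry mass / volume
Step 2: Substitute values: BD = 276.2 / 195.8
Step 3: BD = 1.41 g/cm^3

1.41


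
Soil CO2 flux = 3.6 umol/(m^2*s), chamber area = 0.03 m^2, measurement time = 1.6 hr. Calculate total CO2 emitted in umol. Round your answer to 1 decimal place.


Step 1: Convert time to seconds: 1.6 hr * 3600 = 5760.0 s
Step 2: Total = flux * area * time_s
Step 3: Total = 3.6 * 0.03 * 5760.0
Step 4: Total = 622.1 umol

622.1


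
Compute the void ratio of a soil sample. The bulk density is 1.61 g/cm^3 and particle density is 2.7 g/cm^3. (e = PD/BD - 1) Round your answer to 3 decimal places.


Step 1: e = PD / BD - 1
Step 2: e = 2.7 / 1.61 - 1
Step 3: e = 1.67702 - 1
Step 4: e = 0.677

0.677


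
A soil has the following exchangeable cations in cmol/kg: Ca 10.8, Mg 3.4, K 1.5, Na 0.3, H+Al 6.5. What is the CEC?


Step 1: CEC = Ca + Mg + K + Na + (H+Al)
Step 2: CEC = 10.8 + 3.4 + 1.5 + 0.3 + 6.5
Step 3: CEC = 22.5 cmol/kg

22.5


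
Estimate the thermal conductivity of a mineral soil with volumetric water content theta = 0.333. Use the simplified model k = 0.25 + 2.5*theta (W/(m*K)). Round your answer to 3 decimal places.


Step 1: k = 0.25 + 2.5 * theta
Step 2: k = 0.25 + 2.5 * 0.333
Step 3: k = 0.25 + 0.833
Step 4: k = 1.083 W/(m*K)

1.083


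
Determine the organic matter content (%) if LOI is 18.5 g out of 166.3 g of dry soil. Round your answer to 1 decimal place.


Step 1: OM% = 100 * LOI / sample mass
Step 2: OM = 100 * 18.5 / 166.3
Step 3: OM = 11.1%

11.1


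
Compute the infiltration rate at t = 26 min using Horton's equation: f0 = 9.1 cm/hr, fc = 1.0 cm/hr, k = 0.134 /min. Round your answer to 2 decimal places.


Step 1: f = fc + (f0 - fc) * exp(-k * t)
Step 2: exp(-0.134 * 26) = 0.030684
Step 3: f = 1.0 + (9.1 - 1.0) * 0.030684
Step 4: f = 1.0 + 8.1 * 0.030684
Step 5: f = 1.25 cm/hr

1.25


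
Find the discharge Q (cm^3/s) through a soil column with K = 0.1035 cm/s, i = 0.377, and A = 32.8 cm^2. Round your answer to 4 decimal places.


Step 1: Apply Darcy's law: Q = K * i * A
Step 2: Q = 0.1035 * 0.377 * 32.8
Step 3: Q = 1.2798 cm^3/s

1.2798


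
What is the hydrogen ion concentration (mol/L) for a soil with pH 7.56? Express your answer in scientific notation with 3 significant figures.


Step 1: [H+] = 10^(-pH)
Step 2: [H+] = 10^(-7.56)
Step 3: [H+] = 2.75e-08 mol/L

2.75e-08


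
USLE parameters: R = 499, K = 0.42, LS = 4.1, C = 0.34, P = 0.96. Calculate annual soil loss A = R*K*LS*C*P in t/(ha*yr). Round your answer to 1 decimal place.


Step 1: A = R * K * LS * C * P
Step 2: R * K = 499 * 0.42 = 209.58
Step 3: (R*K) * LS = 209.58 * 4.1 = 859.278
Step 4: * C * P = 859.278 * 0.34 * 0.96 = 280.5
Step 5: A = 280.5 t/(ha*yr)

280.5


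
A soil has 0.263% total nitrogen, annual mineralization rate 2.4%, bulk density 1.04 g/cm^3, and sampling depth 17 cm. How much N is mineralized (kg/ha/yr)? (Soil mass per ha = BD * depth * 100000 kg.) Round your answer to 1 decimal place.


Step 1: Soil mass per ha = BD * depth * 100000 = 1.04 * 17 * 100000 = 1768000 kg
Step 2: Total N pool = soil mass * N%/100 = 1768000 * 0.263/100 = 4649.84 kg/ha
Step 3: N mineralized = N pool * rate%/100 = 4649.84 * 2.4/100 = 111.6 kg/ha/yr

111.6


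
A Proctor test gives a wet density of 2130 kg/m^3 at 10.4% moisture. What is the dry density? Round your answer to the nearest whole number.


Step 1: Dry density = wet density / (1 + w/100)
Step 2: Dry density = 2130 / (1 + 10.4/100)
Step 3: Dry density = 2130 / 1.104
Step 4: Dry density = 1929 kg/m^3

1929


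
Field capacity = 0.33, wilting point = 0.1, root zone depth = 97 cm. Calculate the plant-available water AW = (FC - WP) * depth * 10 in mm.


Step 1: Available water = (FC - WP) * depth * 10
Step 2: AW = (0.33 - 0.1) * 97 * 10
Step 3: AW = 0.23 * 97 * 10
Step 4: AW = 223.1 mm

223.1


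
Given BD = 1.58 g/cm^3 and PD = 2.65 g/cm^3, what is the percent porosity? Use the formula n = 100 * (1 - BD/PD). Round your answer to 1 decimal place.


Step 1: Formula: n = 100 * (1 - BD / PD)
Step 2: n = 100 * (1 - 1.58 / 2.65)
Step 3: n = 100 * (1 - 0.59623)
Step 4: n = 40.4%

40.4


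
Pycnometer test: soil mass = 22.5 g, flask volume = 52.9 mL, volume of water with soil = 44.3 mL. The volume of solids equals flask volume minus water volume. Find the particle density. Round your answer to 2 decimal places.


Step 1: Volume of solids = flask volume - water volume with soil
Step 2: V_solids = 52.9 - 44.3 = 8.6 mL
Step 3: Particle density = mass / V_solids = 22.5 / 8.6 = 2.62 g/cm^3

2.62


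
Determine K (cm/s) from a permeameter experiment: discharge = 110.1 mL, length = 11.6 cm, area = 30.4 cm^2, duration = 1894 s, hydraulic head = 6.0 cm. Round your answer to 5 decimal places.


Step 1: K = Q * L / (A * t * h)
Step 2: Numerator = 110.1 * 11.6 = 1277.16
Step 3: Denominator = 30.4 * 1894 * 6.0 = 345465.6
Step 4: K = 1277.16 / 345465.6 = 0.0037 cm/s

0.0037


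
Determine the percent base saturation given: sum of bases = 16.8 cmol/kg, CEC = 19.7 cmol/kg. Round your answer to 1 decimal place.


Step 1: BS = 100 * (sum of bases) / CEC
Step 2: BS = 100 * 16.8 / 19.7
Step 3: BS = 85.3%

85.3


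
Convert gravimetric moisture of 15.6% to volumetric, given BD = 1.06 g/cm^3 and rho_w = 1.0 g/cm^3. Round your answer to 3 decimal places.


Step 1: theta = (w / 100) * BD / rho_w
Step 2: theta = (15.6 / 100) * 1.06 / 1.0
Step 3: theta = 0.156 * 1.06
Step 4: theta = 0.165

0.165


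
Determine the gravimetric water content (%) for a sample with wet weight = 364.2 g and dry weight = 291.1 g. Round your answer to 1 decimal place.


Step 1: Water mass = wet - dry = 364.2 - 291.1 = 73.1 g
Step 2: w = 100 * water mass / dry mass
Step 3: w = 100 * 73.1 / 291.1 = 25.1%

25.1


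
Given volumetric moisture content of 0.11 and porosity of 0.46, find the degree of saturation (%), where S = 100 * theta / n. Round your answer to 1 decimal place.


Step 1: S = 100 * theta_v / n
Step 2: S = 100 * 0.11 / 0.46
Step 3: S = 23.9%

23.9


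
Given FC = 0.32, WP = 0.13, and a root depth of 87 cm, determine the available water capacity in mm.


Step 1: Available water = (FC - WP) * depth * 10
Step 2: AW = (0.32 - 0.13) * 87 * 10
Step 3: AW = 0.19 * 87 * 10
Step 4: AW = 165.3 mm

165.3


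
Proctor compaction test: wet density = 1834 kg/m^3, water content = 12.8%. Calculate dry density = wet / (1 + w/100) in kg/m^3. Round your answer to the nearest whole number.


Step 1: Dry density = wet density / (1 + w/100)
Step 2: Dry density = 1834 / (1 + 12.8/100)
Step 3: Dry density = 1834 / 1.128
Step 4: Dry density = 1626 kg/m^3

1626


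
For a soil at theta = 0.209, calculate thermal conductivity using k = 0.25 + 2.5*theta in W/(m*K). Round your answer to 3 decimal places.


Step 1: k = 0.25 + 2.5 * theta
Step 2: k = 0.25 + 2.5 * 0.209
Step 3: k = 0.25 + 0.523
Step 4: k = 0.773 W/(m*K)

0.773


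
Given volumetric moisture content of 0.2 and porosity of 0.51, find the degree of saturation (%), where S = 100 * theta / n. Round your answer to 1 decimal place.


Step 1: S = 100 * theta_v / n
Step 2: S = 100 * 0.2 / 0.51
Step 3: S = 39.2%

39.2


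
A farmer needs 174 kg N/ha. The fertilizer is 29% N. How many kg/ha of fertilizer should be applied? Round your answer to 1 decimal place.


Step 1: Fertilizer rate = target N / (N content / 100)
Step 2: Rate = 174 / (29 / 100)
Step 3: Rate = 174 / 0.29
Step 4: Rate = 600.0 kg/ha

600.0


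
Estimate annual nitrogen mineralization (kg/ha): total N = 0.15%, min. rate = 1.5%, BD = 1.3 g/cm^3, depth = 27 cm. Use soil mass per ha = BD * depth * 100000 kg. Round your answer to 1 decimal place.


Step 1: Soil mass per ha = BD * depth * 100000 = 1.3 * 27 * 100000 = 3510000 kg
Step 2: Total N pool = soil mass * N%/100 = 3510000 * 0.15/100 = 5265.0 kg/ha
Step 3: N mineralized = N pool * rate%/100 = 5265.0 * 1.5/100 = 79.0 kg/ha/yr

79.0


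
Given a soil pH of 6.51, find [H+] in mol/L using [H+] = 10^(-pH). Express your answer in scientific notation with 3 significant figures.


Step 1: [H+] = 10^(-pH)
Step 2: [H+] = 10^(-6.51)
Step 3: [H+] = 3.09e-07 mol/L

3.09e-07


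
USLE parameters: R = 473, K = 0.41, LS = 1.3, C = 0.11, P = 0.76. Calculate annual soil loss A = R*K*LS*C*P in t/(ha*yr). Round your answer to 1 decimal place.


Step 1: A = R * K * LS * C * P
Step 2: R * K = 473 * 0.41 = 193.93
Step 3: (R*K) * LS = 193.93 * 1.3 = 252.109
Step 4: * C * P = 252.109 * 0.11 * 0.76 = 21.1
Step 5: A = 21.1 t/(ha*yr)

21.1


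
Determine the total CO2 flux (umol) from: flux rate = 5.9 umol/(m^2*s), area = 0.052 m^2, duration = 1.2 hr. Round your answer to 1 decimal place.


Step 1: Convert time to seconds: 1.2 hr * 3600 = 4320.0 s
Step 2: Total = flux * area * time_s
Step 3: Total = 5.9 * 0.052 * 4320.0
Step 4: Total = 1325.4 umol

1325.4
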